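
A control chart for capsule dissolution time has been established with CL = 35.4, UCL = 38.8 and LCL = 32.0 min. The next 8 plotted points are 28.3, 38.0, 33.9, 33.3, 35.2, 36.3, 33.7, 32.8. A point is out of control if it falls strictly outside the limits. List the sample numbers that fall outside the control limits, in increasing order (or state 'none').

Compare each point to [32.0, 38.8]: sample 1 = 28.3 < LCL.

1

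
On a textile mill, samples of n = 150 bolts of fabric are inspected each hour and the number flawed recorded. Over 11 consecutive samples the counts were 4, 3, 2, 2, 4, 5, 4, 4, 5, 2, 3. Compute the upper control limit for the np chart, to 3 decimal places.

8.966

p̄ = Σdᵢ / (k·n) = 38 / (11 × 150) = 0.02303
UCL = np̄ + 3·√(np̄(1−p̄)) = 3.4545 + 3 × √(3.4545×0.97697) = 3.4545 + 3 × 1.8371 = 8.9659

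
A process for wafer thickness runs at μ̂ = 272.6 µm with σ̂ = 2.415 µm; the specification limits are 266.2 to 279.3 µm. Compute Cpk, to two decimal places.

0.88

Cpu = (USL − μ̂) / (3σ̂) = (279.3 − 272.6) / (3 × 2.415) = 0.9248; Cpl = (μ̂ − LSL) / (3σ̂) = (272.6 − 266.2) / (3 × 2.415) = 0.8834; Cpk = min(Cpu, Cpl) = 0.8834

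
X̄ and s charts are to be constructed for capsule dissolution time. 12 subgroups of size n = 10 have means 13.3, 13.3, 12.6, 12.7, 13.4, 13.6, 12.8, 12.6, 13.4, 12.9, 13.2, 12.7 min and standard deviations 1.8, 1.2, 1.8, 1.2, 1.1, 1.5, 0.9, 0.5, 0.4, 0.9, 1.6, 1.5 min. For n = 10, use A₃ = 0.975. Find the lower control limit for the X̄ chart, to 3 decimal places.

X̄̄ = (13.3 + 13.3 + 12.6 + 12.7 + 13.4 + 13.6 + 12.8 + 12.6 + 13.4 + 12.9 + 13.2 + 12.7) / 12 = 13.0417
s̄ = (1.8 + 1.2 + 1.8 + 1.2 + 1.1 + 1.5 + 0.9 + 0.5 + 0.4 + 0.9 + 1.6 + 1.5) / 12 = 1.2000
LCL = X̄̄ − A₃·s̄ = 13.0417 − 0.975 × 1.2000 = 11.8717

11.872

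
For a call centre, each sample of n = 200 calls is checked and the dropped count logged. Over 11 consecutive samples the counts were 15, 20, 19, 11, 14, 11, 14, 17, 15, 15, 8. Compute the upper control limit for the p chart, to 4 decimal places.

0.1272

p̄ = Σdᵢ / (k·n) = 159 / (11 × 200) = 0.07227
UCL = p̄ + 3·√(p̄(1−p̄)/n) = 0.07227 + 3 × √(0.07227×0.92773/200) = 0.07227 + 3 × 0.01831 = 0.12720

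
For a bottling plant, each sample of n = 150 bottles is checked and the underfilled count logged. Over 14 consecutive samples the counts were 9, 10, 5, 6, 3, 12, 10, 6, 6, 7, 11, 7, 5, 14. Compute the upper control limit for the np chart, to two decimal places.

p̄ = Σdᵢ / (k·n) = 111 / (14 × 150) = 0.05286
UCL = np̄ + 3·√(np̄(1−p̄)) = 7.9286 + 3 × √(7.9286×0.94714) = 7.9286 + 3 × 2.7403 = 16.1496

16.15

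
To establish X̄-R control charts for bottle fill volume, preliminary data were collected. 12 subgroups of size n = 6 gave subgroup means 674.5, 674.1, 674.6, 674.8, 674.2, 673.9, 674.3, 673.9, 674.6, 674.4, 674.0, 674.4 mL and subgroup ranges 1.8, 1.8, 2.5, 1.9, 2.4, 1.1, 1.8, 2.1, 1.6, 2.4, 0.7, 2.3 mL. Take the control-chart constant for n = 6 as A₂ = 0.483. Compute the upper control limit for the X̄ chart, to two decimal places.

675.21

X̄̄ = (674.5 + 674.1 + 674.6 + 674.8 + 674.2 + 673.9 + 674.3 + 673.9 + 674.6 + 674.4 + 674.0 + 674.4) / 12 = 8091.7000 / 12 = 674.3083
R̄ = (1.8 + 1.8 + 2.5 + 1.9 + 2.4 + 1.1 + 1.8 + 2.1 + 1.6 + 2.4 + 0.7 + 2.3) / 12 = 22.4000 / 12 = 1.8667
UCL = X̄̄ + A₂·R̄ = 674.3083 + 0.483 × 1.8667 = 675.2099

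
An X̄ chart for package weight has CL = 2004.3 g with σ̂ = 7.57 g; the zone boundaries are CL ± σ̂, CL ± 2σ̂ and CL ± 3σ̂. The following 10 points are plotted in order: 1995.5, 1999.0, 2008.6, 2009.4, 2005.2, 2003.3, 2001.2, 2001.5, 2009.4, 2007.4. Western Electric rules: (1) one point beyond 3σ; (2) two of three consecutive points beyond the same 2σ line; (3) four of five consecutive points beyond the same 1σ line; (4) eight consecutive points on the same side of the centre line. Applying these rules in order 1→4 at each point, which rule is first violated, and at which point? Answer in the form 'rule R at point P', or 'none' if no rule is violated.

Zone of each point (C = within 1σ̂, B = 1σ̂–2σ̂, A = 2σ̂–3σ̂, * = beyond 3σ̂; sign = side of CL): 1:-B, 2:-C, 3:+C, 4:+C, 5:+C, 6:-C, 7:-C, 8:-C, 9:+C, 10:+C
No rule fires across all 10 points.

none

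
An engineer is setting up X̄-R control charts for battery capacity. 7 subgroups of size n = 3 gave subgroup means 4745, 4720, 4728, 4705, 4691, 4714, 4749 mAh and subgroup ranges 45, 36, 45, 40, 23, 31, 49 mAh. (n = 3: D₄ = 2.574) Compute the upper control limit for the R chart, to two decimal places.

98.92

R̄ = (45 + 36 + 45 + 40 + 23 + 31 + 49) / 7 = 269.0000 / 7 = 38.4286
UCL_R = D₄·R̄ = 2.574 × 38.4286 = 98.9151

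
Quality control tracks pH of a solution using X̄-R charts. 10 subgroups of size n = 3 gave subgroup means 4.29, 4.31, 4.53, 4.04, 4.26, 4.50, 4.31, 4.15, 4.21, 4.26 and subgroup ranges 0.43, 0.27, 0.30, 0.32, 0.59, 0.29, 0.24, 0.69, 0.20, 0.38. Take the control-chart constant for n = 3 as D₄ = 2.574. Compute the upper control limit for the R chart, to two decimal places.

R̄ = (0.43 + 0.27 + 0.30 + 0.32 + 0.59 + 0.29 + 0.24 + 0.69 + 0.20 + 0.38) / 10 = 3.7100 / 10 = 0.3710
UCL_R = D₄·R̄ = 2.574 × 0.3710 = 0.9550

0.95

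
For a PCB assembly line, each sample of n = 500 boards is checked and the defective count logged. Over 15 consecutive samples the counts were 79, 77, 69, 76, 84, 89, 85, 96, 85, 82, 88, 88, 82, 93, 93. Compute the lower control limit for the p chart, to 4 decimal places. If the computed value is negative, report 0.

0.1185

p̄ = Σdᵢ / (k·n) = 1266 / (15 × 500) = 0.16880
LCL = p̄ − 3·√(p̄(1−p̄)/n) = 0.16880 − 3 × 0.01675 = 0.11855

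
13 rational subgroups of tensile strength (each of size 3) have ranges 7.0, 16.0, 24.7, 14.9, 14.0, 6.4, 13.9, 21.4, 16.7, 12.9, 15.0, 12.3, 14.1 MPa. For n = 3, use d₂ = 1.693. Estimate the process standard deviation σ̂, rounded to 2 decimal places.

R̄ = (7.0 + 16.0 + 24.7 + 14.9 + 14.0 + 6.4 + 13.9 + 21.4 + 16.7 + 12.9 + 15.0 + 12.3 + 14.1) / 13 = 14.5615
σ̂ = R̄ / d₂ = 14.5615 / 1.693 = 8.6010

8.60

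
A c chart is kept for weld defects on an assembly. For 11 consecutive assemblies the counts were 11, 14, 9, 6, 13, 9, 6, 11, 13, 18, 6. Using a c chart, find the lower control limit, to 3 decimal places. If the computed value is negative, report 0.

c̄ = (11 + 14 + 9 + 6 + 13 + 9 + 6 + 11 + 13 + 18 + 6) / 11 = 116 / 11 = 10.5455
LCL = c̄ − 3√c̄ = 10.5455 − 3 × 3.2474 = 0.8033

0.803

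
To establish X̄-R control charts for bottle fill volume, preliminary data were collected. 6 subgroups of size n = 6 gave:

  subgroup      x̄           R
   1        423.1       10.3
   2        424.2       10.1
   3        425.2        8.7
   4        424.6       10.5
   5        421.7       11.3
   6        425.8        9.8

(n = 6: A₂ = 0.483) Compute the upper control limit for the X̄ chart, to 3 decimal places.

X̄̄ = (423.1 + 424.2 + 425.2 + 424.6 + 421.7 + 425.8) / 6 = 2544.6000 / 6 = 424.1000
R̄ = (10.3 + 10.1 + 8.7 + 10.5 + 11.3 + 9.8) / 6 = 60.7000 / 6 = 10.1167
UCL = X̄̄ + A₂·R̄ = 424.1000 + 0.483 × 10.1167 = 428.9863

428.986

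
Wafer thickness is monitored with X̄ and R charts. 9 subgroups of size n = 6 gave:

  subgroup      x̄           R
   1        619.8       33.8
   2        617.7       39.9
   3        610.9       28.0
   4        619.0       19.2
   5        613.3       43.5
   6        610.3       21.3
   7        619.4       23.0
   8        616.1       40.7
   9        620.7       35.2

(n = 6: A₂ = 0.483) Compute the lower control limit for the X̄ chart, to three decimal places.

601.082

X̄̄ = (619.8 + 617.7 + 610.9 + 619.0 + 613.3 + 610.3 + 619.4 + 616.1 + 620.7) / 9 = 5547.2000 / 9 = 616.3556
R̄ = (33.8 + 39.9 + 28.0 + 19.2 + 43.5 + 21.3 + 23.0 + 40.7 + 35.2) / 9 = 284.6000 / 9 = 31.6222
LCL = X̄̄ − A₂·R̄ = 616.3556 − 0.483 × 31.6222 = 601.0820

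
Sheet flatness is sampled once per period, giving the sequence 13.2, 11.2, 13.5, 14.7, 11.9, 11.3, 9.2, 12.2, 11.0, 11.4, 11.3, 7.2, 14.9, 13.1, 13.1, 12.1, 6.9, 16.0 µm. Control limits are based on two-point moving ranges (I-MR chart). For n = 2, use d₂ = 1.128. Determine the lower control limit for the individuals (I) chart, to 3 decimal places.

X̄ = (13.2 + 11.2 + 13.5 + 14.7 + 11.9 + 11.3 + 9.2 + 12.2 + 11.0 + 11.4 + 11.3 + 7.2 + 14.9 + 13.1 + 13.1 + 12.1 + 6.9 + 16.0) / 18 = 11.9000
Moving ranges: 2.0, 2.3, 1.2, 2.8, 0.6, 2.1, 3.0, 1.2, 0.4, 0.1, 4.1, 7.7, 1.8, 0.0, 1.0, 5.2, 9.1; M̄R̄ = 44.6000 / 17 = 2.6235
LCL = X̄ − 3·M̄R̄/d₂ = 11.9000 − 3 × 2.6235 / 1.128 = 4.9225

4.923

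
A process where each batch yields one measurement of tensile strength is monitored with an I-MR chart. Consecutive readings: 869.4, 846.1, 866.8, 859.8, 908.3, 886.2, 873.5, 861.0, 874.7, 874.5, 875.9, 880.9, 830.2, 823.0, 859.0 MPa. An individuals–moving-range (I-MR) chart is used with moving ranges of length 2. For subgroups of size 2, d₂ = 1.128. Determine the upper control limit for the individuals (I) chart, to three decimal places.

915.535

X̄ = (869.4 + 846.1 + 866.8 + 859.8 + 908.3 + 886.2 + 873.5 + 861.0 + 874.7 + 874.5 + 875.9 + 880.9 + 830.2 + 823.0 + 859.0) / 15 = 865.9533
Moving ranges: 23.3, 20.7, 7.0, 48.5, 22.1, 12.7, 12.5, 13.7, 0.2, 1.4, 5.0, 50.7, 7.2, 36.0; M̄R̄ = 261.0000 / 14 = 18.6429
UCL = X̄ + 3·M̄R̄/d₂ = 865.9533 + 3 × 18.6429 / 1.128 = 915.5354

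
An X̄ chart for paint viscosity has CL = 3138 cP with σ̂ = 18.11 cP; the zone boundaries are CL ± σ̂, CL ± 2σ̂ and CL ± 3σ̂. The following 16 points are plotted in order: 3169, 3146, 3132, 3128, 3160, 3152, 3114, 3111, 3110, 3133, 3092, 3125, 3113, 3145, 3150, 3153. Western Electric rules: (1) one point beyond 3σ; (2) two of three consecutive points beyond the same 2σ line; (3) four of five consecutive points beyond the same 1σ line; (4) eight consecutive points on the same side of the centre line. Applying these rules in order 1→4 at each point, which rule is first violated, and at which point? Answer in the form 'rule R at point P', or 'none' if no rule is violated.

Zone of each point (C = within 1σ̂, B = 1σ̂–2σ̂, A = 2σ̂–3σ̂, * = beyond 3σ̂; sign = side of CL): 1:+B, 2:+C, 3:-C, 4:-C, 5:+B, 6:+C, 7:-B, 8:-B, 9:-B, 10:-C, 11:-A, 12:-C, 13:-B, 14:+C, 15:+C, 16:+C
Rule 3 (four of five consecutive points beyond the same 1σ limit) is satisfied at point 11.

rule 3 at point 11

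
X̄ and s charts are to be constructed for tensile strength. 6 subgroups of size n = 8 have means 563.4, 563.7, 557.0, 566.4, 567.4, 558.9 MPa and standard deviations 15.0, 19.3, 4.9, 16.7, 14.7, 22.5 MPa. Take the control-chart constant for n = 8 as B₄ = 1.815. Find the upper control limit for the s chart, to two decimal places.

s̄ = (15.0 + 19.3 + 4.9 + 16.7 + 14.7 + 22.5) / 6 = 15.5167
UCL_s = B₄·s̄ = 1.815 × 15.5167 = 28.1627

28.16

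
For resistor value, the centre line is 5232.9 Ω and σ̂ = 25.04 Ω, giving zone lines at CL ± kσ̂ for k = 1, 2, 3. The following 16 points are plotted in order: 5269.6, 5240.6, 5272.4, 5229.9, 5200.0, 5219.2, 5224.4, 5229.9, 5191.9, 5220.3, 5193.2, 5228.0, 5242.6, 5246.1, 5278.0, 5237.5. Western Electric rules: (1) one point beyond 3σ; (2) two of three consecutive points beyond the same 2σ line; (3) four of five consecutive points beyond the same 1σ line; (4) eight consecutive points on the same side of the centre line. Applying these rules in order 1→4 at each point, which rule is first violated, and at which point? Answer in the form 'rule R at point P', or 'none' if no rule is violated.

Zone of each point (C = within 1σ̂, B = 1σ̂–2σ̂, A = 2σ̂–3σ̂, * = beyond 3σ̂; sign = side of CL): 1:+B, 2:+C, 3:+B, 4:-C, 5:-B, 6:-C, 7:-C, 8:-C, 9:-B, 10:-C, 11:-B, 12:-C, 13:+C, 14:+C, 15:+B, 16:+C
Rule 4 (eight consecutive points on the same side of the centre line) is satisfied at point 11.

rule 4 at point 11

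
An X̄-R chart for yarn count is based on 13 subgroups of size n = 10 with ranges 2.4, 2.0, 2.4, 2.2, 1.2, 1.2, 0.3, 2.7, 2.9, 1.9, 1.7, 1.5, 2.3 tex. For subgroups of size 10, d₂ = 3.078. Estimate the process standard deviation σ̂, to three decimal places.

R̄ = (2.4 + 2.0 + 2.4 + 2.2 + 1.2 + 1.2 + 0.3 + 2.7 + 2.9 + 1.9 + 1.7 + 1.5 + 2.3) / 13 = 1.9000
σ̂ = R̄ / d₂ = 1.9000 / 3.078 = 0.6173

0.617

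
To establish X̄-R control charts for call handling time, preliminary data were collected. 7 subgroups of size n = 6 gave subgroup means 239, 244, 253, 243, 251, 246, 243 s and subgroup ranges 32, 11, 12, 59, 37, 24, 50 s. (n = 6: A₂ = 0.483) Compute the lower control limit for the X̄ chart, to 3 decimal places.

230.046

X̄̄ = (239 + 244 + 253 + 243 + 251 + 246 + 243) / 7 = 1719.0000 / 7 = 245.5714
R̄ = (32 + 11 + 12 + 59 + 37 + 24 + 50) / 7 = 225.0000 / 7 = 32.1429
LCL = X̄̄ − A₂·R̄ = 245.5714 − 0.483 × 32.1429 = 230.0464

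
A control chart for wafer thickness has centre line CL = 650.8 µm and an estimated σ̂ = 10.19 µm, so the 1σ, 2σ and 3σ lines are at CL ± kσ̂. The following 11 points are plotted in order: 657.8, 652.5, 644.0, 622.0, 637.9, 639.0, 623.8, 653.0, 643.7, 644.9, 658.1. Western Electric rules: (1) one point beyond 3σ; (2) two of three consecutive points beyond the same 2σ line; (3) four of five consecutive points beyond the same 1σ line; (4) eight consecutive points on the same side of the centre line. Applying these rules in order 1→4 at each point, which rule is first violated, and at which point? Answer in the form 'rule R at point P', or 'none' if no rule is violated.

rule 3 at point 7

Zone of each point (C = within 1σ̂, B = 1σ̂–2σ̂, A = 2σ̂–3σ̂, * = beyond 3σ̂; sign = side of CL): 1:+C, 2:+C, 3:-C, 4:-A, 5:-B, 6:-B, 7:-A, 8:+C, 9:-C, 10:-C, 11:+C
Rule 3 (four of five consecutive points beyond the same 1σ limit) is satisfied at point 7.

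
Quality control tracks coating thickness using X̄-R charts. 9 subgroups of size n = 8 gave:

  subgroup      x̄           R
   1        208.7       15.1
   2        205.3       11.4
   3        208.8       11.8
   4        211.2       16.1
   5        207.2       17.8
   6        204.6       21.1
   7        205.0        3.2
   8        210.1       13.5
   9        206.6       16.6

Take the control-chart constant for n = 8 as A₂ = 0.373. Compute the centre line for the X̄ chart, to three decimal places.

X̄̄ = (208.7 + 205.3 + 208.8 + 211.2 + 207.2 + 204.6 + 205.0 + 210.1 + 206.6) / 9 = 1867.5000 / 9 = 207.5000
CL = X̄̄ = 207.5000

207.500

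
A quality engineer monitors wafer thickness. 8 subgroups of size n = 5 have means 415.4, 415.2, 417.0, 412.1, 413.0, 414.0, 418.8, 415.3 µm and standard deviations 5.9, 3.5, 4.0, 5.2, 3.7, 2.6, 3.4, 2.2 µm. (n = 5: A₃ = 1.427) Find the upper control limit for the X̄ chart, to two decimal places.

X̄̄ = (415.4 + 415.2 + 417.0 + 412.1 + 413.0 + 414.0 + 418.8 + 415.3) / 8 = 415.1000
s̄ = (5.9 + 3.5 + 4.0 + 5.2 + 3.7 + 2.6 + 3.4 + 2.2) / 8 = 3.8125
UCL = X̄̄ + A₃·s̄ = 415.1000 + 1.427 × 3.8125 = 420.5404

420.54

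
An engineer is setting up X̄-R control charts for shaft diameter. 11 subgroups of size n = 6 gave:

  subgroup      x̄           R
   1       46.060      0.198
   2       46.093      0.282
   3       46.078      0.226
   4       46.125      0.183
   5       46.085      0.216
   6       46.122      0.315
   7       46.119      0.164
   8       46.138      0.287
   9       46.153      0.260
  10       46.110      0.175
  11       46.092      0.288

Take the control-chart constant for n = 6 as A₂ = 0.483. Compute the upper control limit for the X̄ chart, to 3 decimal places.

X̄̄ = (46.060 + 46.093 + 46.078 + 46.125 + 46.085 + 46.122 + 46.119 + 46.138 + 46.153 + 46.110 + 46.092) / 11 = 507.1750 / 11 = 46.1068
R̄ = (0.198 + 0.282 + 0.226 + 0.183 + 0.216 + 0.315 + 0.164 + 0.287 + 0.260 + 0.175 + 0.288) / 11 = 2.5940 / 11 = 0.2358
UCL = X̄̄ + A₂·R̄ = 46.1068 + 0.483 × 0.2358 = 46.2207

46.221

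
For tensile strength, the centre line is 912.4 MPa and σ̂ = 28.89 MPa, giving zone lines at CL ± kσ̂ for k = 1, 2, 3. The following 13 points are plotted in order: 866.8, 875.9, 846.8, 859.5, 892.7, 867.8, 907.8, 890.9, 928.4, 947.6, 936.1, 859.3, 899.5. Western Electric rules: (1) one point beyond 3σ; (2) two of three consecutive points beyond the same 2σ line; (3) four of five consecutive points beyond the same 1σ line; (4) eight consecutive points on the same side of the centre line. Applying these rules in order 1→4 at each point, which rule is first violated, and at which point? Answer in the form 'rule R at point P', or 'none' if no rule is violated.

rule 3 at point 4

Zone of each point (C = within 1σ̂, B = 1σ̂–2σ̂, A = 2σ̂–3σ̂, * = beyond 3σ̂; sign = side of CL): 1:-B, 2:-B, 3:-A, 4:-B, 5:-C, 6:-B, 7:-C, 8:-C, 9:+C, 10:+B, 11:+C, 12:-B, 13:-C
Rule 3 (four of five consecutive points beyond the same 1σ limit) is satisfied at point 4.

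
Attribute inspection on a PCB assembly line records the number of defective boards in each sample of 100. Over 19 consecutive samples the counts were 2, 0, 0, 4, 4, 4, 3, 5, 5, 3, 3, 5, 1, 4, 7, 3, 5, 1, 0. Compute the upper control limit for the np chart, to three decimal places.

8.309

p̄ = Σdᵢ / (k·n) = 59 / (19 × 100) = 0.03105
UCL = np̄ + 3·√(np̄(1−p̄)) = 3.1053 + 3 × √(3.1053×0.96895) = 3.1053 + 3 × 1.7346 = 8.3091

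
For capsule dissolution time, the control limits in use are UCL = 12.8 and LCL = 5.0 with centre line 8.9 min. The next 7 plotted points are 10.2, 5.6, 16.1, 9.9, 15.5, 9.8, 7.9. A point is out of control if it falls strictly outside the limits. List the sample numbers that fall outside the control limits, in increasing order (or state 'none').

3, 5

Compare each point to [5.0, 12.8]: sample 3 = 16.1 > UCL; sample 5 = 15.5 > UCL.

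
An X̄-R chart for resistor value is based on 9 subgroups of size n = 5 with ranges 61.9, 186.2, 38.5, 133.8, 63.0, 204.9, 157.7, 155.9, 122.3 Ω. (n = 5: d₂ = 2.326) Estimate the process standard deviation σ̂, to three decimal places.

R̄ = (61.9 + 186.2 + 38.5 + 133.8 + 63.0 + 204.9 + 157.7 + 155.9 + 122.3) / 9 = 124.9111
σ̂ = R̄ / d₂ = 124.9111 / 2.326 = 53.7021

53.702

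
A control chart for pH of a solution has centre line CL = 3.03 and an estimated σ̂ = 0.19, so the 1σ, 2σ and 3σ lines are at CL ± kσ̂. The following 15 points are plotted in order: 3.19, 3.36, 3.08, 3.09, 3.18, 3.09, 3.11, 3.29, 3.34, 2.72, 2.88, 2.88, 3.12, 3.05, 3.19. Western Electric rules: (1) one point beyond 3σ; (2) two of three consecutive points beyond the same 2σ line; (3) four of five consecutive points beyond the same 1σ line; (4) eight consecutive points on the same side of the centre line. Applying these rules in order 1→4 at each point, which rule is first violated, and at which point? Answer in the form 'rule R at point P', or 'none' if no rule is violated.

rule 4 at point 8

Zone of each point (C = within 1σ̂, B = 1σ̂–2σ̂, A = 2σ̂–3σ̂, * = beyond 3σ̂; sign = side of CL): 1:+C, 2:+B, 3:+C, 4:+C, 5:+C, 6:+C, 7:+C, 8:+B, 9:+B, 10:-B, 11:-C, 12:-C, 13:+C, 14:+C, 15:+C
Rule 4 (eight consecutive points on the same side of the centre line) is satisfied at point 8.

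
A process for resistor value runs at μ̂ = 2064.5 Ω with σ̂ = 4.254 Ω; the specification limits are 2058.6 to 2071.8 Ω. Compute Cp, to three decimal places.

Cp = (USL − LSL) / (6σ̂) = (2071.8 − 2058.6) / (6 × 4.254) = 13.2000 / 25.5240 = 0.5172

0.517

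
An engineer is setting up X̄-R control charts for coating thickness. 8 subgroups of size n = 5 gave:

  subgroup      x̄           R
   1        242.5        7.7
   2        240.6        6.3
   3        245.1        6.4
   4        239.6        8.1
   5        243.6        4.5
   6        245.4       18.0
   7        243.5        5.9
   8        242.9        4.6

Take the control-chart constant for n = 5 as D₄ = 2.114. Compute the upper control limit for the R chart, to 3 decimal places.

R̄ = (7.7 + 6.3 + 6.4 + 8.1 + 4.5 + 18.0 + 5.9 + 4.6) / 8 = 61.5000 / 8 = 7.6875
UCL_R = D₄·R̄ = 2.114 × 7.6875 = 16.2514

16.251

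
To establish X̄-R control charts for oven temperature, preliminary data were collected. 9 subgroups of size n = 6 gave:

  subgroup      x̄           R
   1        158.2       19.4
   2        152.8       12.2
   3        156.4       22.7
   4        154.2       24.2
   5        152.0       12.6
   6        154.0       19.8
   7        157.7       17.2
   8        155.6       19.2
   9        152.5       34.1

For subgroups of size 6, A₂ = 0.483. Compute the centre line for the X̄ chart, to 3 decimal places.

154.822

X̄̄ = (158.2 + 152.8 + 156.4 + 154.2 + 152.0 + 154.0 + 157.7 + 155.6 + 152.5) / 9 = 1393.4000 / 9 = 154.8222
CL = X̄̄ = 154.8222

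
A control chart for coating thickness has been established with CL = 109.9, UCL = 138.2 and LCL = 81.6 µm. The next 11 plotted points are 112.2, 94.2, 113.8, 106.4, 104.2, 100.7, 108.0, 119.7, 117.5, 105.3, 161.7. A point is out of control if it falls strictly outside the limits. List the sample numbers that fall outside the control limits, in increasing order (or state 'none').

11

Compare each point to [81.6, 138.2]: sample 11 = 161.7 > UCL.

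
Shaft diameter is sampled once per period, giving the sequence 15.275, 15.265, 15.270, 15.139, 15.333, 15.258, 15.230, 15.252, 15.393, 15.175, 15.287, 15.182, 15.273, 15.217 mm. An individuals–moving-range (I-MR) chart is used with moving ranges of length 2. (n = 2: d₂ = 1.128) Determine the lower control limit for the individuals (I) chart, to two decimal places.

15.01

X̄ = (15.275 + 15.265 + 15.270 + 15.139 + 15.333 + 15.258 + 15.230 + 15.252 + 15.393 + 15.175 + 15.287 + 15.182 + 15.273 + 15.217) / 14 = 15.2535
Moving ranges: 0.010, 0.005, 0.131, 0.194, 0.075, 0.028, 0.022, 0.141, 0.218, 0.112, 0.105, 0.091, 0.056; M̄R̄ = 1.1880 / 13 = 0.0914
LCL = X̄ − 3·M̄R̄/d₂ = 15.2535 − 3 × 0.0914 / 1.128 = 15.0105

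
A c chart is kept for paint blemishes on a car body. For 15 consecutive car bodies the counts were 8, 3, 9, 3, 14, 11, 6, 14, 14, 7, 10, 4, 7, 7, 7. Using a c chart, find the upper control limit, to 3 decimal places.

16.892

c̄ = (8 + 3 + 9 + 3 + 14 + 11 + 6 + 14 + 14 + 7 + 10 + 4 + 7 + 7 + 7) / 15 = 124 / 15 = 8.2667
UCL = c̄ + 3√c̄ = 8.2667 + 3 × √8.2667 = 8.2667 + 3 × 2.8752 = 16.8922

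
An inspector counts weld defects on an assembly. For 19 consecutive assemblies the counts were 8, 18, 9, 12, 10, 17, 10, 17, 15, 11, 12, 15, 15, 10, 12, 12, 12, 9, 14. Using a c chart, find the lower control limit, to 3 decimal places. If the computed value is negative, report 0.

1.909

c̄ = (8 + 18 + 9 + 12 + 10 + 17 + 10 + 17 + 15 + 11 + 12 + 15 + 15 + 10 + 12 + 12 + 12 + 9 + 14) / 19 = 238 / 19 = 12.5263
LCL = c̄ − 3√c̄ = 12.5263 − 3 × 3.5393 = 1.9086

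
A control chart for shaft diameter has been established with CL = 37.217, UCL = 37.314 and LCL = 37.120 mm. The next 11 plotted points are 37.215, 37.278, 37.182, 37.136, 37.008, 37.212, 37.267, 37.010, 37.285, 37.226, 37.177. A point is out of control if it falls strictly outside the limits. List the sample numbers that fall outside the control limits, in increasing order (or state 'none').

Compare each point to [37.120, 37.314]: sample 5 = 37.008 < LCL; sample 8 = 37.010 < LCL.

5, 8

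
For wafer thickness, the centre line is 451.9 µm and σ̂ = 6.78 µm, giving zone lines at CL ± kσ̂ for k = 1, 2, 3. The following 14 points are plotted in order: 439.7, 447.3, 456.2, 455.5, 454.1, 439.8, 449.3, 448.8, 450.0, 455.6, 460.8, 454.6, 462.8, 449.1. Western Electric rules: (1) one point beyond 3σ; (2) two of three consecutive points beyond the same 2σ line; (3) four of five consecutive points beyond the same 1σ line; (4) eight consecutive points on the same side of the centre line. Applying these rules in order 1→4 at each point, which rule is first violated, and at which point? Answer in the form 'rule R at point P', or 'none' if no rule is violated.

Zone of each point (C = within 1σ̂, B = 1σ̂–2σ̂, A = 2σ̂–3σ̂, * = beyond 3σ̂; sign = side of CL): 1:-B, 2:-C, 3:+C, 4:+C, 5:+C, 6:-B, 7:-C, 8:-C, 9:-C, 10:+C, 11:+B, 12:+C, 13:+B, 14:-C
No rule fires across all 14 points.

none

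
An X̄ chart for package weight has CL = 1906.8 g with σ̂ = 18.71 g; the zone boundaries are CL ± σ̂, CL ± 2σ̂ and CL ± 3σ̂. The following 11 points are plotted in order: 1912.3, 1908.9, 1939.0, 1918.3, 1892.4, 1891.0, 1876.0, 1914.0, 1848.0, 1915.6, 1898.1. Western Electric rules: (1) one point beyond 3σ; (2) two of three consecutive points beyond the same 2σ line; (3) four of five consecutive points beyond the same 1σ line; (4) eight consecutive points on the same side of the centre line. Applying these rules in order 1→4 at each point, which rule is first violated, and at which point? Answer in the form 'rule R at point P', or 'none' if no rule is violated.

rule 1 at point 9

Zone of each point (C = within 1σ̂, B = 1σ̂–2σ̂, A = 2σ̂–3σ̂, * = beyond 3σ̂; sign = side of CL): 1:+C, 2:+C, 3:+B, 4:+C, 5:-C, 6:-C, 7:-B, 8:+C, 9:-*, 10:+C, 11:-C
Rule 1 (one point beyond the 3σ limits) is satisfied at point 9.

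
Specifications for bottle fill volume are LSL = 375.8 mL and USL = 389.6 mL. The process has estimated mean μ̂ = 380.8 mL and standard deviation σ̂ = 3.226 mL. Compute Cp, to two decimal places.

0.71

Cp = (USL − LSL) / (6σ̂) = (389.6 − 375.8) / (6 × 3.226) = 13.8000 / 19.3560 = 0.7130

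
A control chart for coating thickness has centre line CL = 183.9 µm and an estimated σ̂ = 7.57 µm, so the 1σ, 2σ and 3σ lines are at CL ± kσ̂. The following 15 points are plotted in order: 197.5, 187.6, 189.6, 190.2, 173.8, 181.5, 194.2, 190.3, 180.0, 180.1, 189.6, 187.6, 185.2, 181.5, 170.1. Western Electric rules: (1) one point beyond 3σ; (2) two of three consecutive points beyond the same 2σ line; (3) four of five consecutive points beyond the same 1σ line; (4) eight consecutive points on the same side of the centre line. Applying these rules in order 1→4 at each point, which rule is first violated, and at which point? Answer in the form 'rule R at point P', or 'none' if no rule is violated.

Zone of each point (C = within 1σ̂, B = 1σ̂–2σ̂, A = 2σ̂–3σ̂, * = beyond 3σ̂; sign = side of CL): 1:+B, 2:+C, 3:+C, 4:+C, 5:-B, 6:-C, 7:+B, 8:+C, 9:-C, 10:-C, 11:+C, 12:+C, 13:+C, 14:-C, 15:-B
No rule fires across all 15 points.

none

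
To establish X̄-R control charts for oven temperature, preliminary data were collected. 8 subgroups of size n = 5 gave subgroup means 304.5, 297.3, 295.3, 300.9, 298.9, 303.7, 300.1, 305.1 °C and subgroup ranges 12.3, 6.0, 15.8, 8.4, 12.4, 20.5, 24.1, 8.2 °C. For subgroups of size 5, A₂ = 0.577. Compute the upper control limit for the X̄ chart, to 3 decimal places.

X̄̄ = (304.5 + 297.3 + 295.3 + 300.9 + 298.9 + 303.7 + 300.1 + 305.1) / 8 = 2405.8000 / 8 = 300.7250
R̄ = (12.3 + 6.0 + 15.8 + 8.4 + 12.4 + 20.5 + 24.1 + 8.2) / 8 = 107.7000 / 8 = 13.4625
UCL = X̄̄ + A₂·R̄ = 300.7250 + 0.577 × 13.4625 = 308.4929

308.493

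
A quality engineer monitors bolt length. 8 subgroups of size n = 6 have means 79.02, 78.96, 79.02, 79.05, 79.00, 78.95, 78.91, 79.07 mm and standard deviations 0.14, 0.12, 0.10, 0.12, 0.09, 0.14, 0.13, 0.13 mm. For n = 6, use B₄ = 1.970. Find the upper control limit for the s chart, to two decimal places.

s̄ = (0.14 + 0.12 + 0.10 + 0.12 + 0.09 + 0.14 + 0.13 + 0.13) / 8 = 0.1212
UCL_s = B₄·s̄ = 1.970 × 0.1212 = 0.2389

0.24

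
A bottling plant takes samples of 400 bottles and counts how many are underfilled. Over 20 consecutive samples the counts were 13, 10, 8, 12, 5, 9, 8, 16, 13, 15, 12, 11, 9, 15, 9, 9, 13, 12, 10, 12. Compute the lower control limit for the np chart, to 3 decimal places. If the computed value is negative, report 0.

1.216

p̄ = Σdᵢ / (k·n) = 221 / (20 × 400) = 0.02763
LCL = np̄ − 3·√(np̄(1−p̄)) = 11.0500 − 3 × 3.2779 = 1.2162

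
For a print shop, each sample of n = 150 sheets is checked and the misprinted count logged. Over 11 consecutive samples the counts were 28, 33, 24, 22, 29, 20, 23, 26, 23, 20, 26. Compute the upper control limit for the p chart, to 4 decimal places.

0.2572

p̄ = Σdᵢ / (k·n) = 274 / (11 × 150) = 0.16606
UCL = p̄ + 3·√(p̄(1−p̄)/n) = 0.16606 + 3 × √(0.16606×0.83394/150) = 0.16606 + 3 × 0.03038 = 0.25721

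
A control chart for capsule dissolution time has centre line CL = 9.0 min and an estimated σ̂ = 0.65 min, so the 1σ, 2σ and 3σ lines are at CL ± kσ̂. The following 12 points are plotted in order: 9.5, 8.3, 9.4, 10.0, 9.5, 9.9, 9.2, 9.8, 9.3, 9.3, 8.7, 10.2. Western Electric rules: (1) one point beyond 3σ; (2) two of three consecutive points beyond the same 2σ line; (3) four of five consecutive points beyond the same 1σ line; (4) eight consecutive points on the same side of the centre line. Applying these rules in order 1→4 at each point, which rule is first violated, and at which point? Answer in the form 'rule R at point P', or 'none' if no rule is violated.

rule 4 at point 10

Zone of each point (C = within 1σ̂, B = 1σ̂–2σ̂, A = 2σ̂–3σ̂, * = beyond 3σ̂; sign = side of CL): 1:+C, 2:-B, 3:+C, 4:+B, 5:+C, 6:+B, 7:+C, 8:+B, 9:+C, 10:+C, 11:-C, 12:+B
Rule 4 (eight consecutive points on the same side of the centre line) is satisfied at point 10.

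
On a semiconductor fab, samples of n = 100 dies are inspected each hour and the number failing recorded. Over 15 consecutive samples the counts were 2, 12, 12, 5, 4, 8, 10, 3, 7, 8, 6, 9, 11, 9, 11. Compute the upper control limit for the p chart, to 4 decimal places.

0.1585

p̄ = Σdᵢ / (k·n) = 117 / (15 × 100) = 0.07800
UCL = p̄ + 3·√(p̄(1−p̄)/n) = 0.07800 + 3 × √(0.07800×0.92200/100) = 0.07800 + 3 × 0.02682 = 0.15845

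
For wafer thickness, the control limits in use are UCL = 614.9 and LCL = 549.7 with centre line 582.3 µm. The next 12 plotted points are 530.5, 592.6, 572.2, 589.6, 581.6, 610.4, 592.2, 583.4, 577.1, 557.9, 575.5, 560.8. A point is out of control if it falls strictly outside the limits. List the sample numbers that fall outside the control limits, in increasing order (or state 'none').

Compare each point to [549.7, 614.9]: sample 1 = 530.5 < LCL.

1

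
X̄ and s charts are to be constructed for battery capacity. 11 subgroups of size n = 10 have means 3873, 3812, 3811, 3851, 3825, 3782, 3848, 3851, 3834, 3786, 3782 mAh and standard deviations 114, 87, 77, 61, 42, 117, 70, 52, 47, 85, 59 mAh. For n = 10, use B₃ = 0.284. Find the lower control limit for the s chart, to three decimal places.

s̄ = (114 + 87 + 77 + 61 + 42 + 117 + 70 + 52 + 47 + 85 + 59) / 11 = 73.7273
LCL_s = B₃·s̄ = 0.284 × 73.7273 = 20.9385

20.939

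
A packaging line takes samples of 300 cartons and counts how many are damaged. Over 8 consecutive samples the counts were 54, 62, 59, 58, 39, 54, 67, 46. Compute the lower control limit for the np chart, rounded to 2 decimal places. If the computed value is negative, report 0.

34.79

p̄ = Σdᵢ / (k·n) = 439 / (8 × 300) = 0.18292
LCL = np̄ − 3·√(np̄(1−p̄)) = 54.8750 − 3 × 6.6961 = 34.7868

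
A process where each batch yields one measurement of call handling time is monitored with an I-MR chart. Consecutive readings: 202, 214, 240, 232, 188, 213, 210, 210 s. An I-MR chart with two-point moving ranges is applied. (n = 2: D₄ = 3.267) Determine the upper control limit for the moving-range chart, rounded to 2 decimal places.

Moving ranges: 12, 26, 8, 44, 25, 3, 0; M̄R̄ = 118.0000 / 7 = 16.8571
UCL_MR = D₄·M̄R̄ = 3.267 × 16.8571 = 55.0723

55.07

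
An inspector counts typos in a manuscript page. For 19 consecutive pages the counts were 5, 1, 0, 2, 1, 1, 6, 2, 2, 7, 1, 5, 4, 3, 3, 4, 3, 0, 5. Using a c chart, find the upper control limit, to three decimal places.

7.999

c̄ = (5 + 1 + 0 + 2 + 1 + 1 + 6 + 2 + 2 + 7 + 1 + 5 + 4 + 3 + 3 + 4 + 3 + 0 + 5) / 19 = 55 / 19 = 2.8947
UCL = c̄ + 3√c̄ = 2.8947 + 3 × √2.8947 = 2.8947 + 3 × 1.7014 = 7.9989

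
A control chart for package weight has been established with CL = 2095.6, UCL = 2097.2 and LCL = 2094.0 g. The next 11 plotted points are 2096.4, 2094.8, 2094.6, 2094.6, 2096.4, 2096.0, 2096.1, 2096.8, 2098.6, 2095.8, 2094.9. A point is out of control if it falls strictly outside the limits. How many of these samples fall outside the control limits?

1

Compare each point to [2094.0, 2097.2]: sample 9 = 2098.6 > UCL.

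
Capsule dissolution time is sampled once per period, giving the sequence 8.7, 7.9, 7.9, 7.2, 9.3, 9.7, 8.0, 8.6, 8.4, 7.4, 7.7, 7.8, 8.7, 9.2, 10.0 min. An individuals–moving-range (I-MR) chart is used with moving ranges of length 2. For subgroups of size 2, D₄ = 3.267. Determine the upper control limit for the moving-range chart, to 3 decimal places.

Moving ranges: 0.8, 0.0, 0.7, 2.1, 0.4, 1.7, 0.6, 0.2, 1.0, 0.3, 0.1, 0.9, 0.5, 0.8; M̄R̄ = 10.1000 / 14 = 0.7214
UCL_MR = D₄·M̄R̄ = 3.267 × 0.7214 = 2.3569

2.357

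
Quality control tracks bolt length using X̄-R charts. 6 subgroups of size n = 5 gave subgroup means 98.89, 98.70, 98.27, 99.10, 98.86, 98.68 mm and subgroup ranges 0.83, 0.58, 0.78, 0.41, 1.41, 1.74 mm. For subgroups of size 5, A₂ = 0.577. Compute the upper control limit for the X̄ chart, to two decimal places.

99.30

X̄̄ = (98.89 + 98.70 + 98.27 + 99.10 + 98.86 + 98.68) / 6 = 592.5000 / 6 = 98.7500
R̄ = (0.83 + 0.58 + 0.78 + 0.41 + 1.41 + 1.74) / 6 = 5.7500 / 6 = 0.9583
UCL = X̄̄ + A₂·R̄ = 98.7500 + 0.577 × 0.9583 = 99.3030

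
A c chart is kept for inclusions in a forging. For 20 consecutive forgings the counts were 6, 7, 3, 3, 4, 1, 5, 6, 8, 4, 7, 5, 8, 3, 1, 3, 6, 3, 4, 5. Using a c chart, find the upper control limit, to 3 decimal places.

c̄ = (6 + 7 + 3 + 3 + 4 + 1 + 5 + 6 + 8 + 4 + 7 + 5 + 8 + 3 + 1 + 3 + 6 + 3 + 4 + 5) / 20 = 92 / 20 = 4.6000
UCL = c̄ + 3√c̄ = 4.6000 + 3 × √4.6000 = 4.6000 + 3 × 2.1448 = 11.0343

11.034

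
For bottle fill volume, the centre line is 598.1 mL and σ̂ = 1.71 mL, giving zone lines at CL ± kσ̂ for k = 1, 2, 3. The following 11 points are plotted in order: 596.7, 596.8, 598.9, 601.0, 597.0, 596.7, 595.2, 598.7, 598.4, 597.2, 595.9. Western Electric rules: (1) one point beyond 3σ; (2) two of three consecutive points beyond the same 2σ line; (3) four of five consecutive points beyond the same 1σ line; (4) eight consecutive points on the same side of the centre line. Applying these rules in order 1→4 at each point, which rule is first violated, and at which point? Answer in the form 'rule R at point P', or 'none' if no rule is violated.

none

Zone of each point (C = within 1σ̂, B = 1σ̂–2σ̂, A = 2σ̂–3σ̂, * = beyond 3σ̂; sign = side of CL): 1:-C, 2:-C, 3:+C, 4:+B, 5:-C, 6:-C, 7:-B, 8:+C, 9:+C, 10:-C, 11:-B
No rule fires across all 11 points.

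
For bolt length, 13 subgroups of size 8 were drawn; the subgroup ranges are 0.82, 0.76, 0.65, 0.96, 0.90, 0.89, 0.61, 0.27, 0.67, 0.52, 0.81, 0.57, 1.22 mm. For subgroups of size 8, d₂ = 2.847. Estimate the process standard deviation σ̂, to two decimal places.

R̄ = (0.82 + 0.76 + 0.65 + 0.96 + 0.90 + 0.89 + 0.61 + 0.27 + 0.67 + 0.52 + 0.81 + 0.57 + 1.22) / 13 = 0.7423
σ̂ = R̄ / d₂ = 0.7423 / 2.847 = 0.2607

0.26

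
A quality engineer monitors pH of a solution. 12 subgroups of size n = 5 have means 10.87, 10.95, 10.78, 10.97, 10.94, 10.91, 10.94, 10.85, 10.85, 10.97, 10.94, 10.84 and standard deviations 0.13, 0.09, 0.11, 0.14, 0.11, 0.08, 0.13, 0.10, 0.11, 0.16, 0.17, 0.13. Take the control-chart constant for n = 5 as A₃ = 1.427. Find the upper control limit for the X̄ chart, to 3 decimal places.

X̄̄ = (10.87 + 10.95 + 10.78 + 10.97 + 10.94 + 10.91 + 10.94 + 10.85 + 10.85 + 10.97 + 10.94 + 10.84) / 12 = 10.9008
s̄ = (0.13 + 0.09 + 0.11 + 0.14 + 0.11 + 0.08 + 0.13 + 0.10 + 0.11 + 0.16 + 0.17 + 0.13) / 12 = 0.1217
UCL = X̄̄ + A₃·s̄ = 10.9008 + 1.427 × 0.1217 = 11.0745

11.074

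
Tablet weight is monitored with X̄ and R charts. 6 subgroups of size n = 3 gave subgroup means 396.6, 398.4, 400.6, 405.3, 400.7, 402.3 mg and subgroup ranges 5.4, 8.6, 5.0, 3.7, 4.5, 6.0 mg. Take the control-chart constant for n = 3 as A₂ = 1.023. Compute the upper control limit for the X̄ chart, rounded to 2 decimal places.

406.31

X̄̄ = (396.6 + 398.4 + 400.6 + 405.3 + 400.7 + 402.3) / 6 = 2403.9000 / 6 = 400.6500
R̄ = (5.4 + 8.6 + 5.0 + 3.7 + 4.5 + 6.0) / 6 = 33.2000 / 6 = 5.5333
UCL = X̄̄ + A₂·R̄ = 400.6500 + 1.023 × 5.5333 = 406.3106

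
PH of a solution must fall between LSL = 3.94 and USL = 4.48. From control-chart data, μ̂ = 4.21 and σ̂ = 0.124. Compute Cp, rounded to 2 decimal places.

0.73

Cp = (USL − LSL) / (6σ̂) = (4.48 − 3.94) / (6 × 0.124) = 0.5400 / 0.7440 = 0.7258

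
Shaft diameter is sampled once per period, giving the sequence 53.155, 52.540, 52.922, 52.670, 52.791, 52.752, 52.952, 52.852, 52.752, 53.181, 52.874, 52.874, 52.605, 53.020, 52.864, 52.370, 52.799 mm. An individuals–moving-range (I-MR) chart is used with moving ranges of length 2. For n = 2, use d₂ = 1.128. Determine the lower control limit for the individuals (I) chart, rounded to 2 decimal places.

X̄ = (53.155 + 52.540 + 52.922 + 52.670 + 52.791 + 52.752 + 52.952 + 52.852 + 52.752 + 53.181 + 52.874 + 52.874 + 52.605 + 53.020 + 52.864 + 52.370 + 52.799) / 17 = 52.8219
Moving ranges: 0.615, 0.382, 0.252, 0.121, 0.039, 0.200, 0.100, 0.100, 0.429, 0.307, 0.000, 0.269, 0.415, 0.156, 0.494, 0.429; M̄R̄ = 4.3080 / 16 = 0.2692
LCL = X̄ − 3·M̄R̄/d₂ = 52.8219 − 3 × 0.2692 / 1.128 = 52.1059

52.11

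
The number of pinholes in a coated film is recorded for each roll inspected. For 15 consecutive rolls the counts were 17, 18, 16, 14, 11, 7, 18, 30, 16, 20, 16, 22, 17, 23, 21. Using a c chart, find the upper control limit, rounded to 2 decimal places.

30.37

c̄ = (17 + 18 + 16 + 14 + 11 + 7 + 18 + 30 + 16 + 20 + 16 + 22 + 17 + 23 + 21) / 15 = 266 / 15 = 17.7333
UCL = c̄ + 3√c̄ = 17.7333 + 3 × √17.7333 = 17.7333 + 3 × 4.2111 = 30.3666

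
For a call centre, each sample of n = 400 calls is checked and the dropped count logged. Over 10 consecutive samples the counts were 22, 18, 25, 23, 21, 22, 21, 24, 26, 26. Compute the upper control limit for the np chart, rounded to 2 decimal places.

36.71

p̄ = Σdᵢ / (k·n) = 228 / (10 × 400) = 0.05700
UCL = np̄ + 3·√(np̄(1−p̄)) = 22.8000 + 3 × √(22.8000×0.94300) = 22.8000 + 3 × 4.6369 = 36.7106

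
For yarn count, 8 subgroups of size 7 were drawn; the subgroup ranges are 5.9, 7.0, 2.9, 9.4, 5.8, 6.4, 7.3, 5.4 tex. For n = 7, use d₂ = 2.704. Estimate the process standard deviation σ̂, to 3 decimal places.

R̄ = (5.9 + 7.0 + 2.9 + 9.4 + 5.8 + 6.4 + 7.3 + 5.4) / 8 = 6.2625
σ̂ = R̄ / d₂ = 6.2625 / 2.704 = 2.3160

2.316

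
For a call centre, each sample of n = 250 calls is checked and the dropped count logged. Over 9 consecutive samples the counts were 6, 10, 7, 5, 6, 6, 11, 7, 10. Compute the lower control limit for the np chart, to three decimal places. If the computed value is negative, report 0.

p̄ = Σdᵢ / (k·n) = 68 / (9 × 250) = 0.03022
LCL = np̄ − 3·√(np̄(1−p̄)) = 7.5556 − 3 × 2.7069 = -0.5651 → 0 (negative, so LCL = 0)

0.000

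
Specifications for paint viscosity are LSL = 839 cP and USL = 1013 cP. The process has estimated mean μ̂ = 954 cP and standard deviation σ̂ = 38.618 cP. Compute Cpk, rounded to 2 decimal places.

Cpu = (USL − μ̂) / (3σ̂) = (1013 − 954) / (3 × 38.618) = 0.5093; Cpl = (μ̂ − LSL) / (3σ̂) = (954 − 839) / (3 × 38.618) = 0.9926; Cpk = min(Cpu, Cpl) = 0.5093

0.51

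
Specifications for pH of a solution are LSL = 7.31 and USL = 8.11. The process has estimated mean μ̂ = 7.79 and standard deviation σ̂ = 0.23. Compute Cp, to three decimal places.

Cp = (USL − LSL) / (6σ̂) = (8.11 − 7.31) / (6 × 0.23) = 0.8000 / 1.3800 = 0.5797

0.580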